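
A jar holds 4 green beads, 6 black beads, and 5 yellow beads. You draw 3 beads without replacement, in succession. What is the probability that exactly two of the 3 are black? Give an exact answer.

27/91

One ordering (black drawn first) has probability 6/15 × 5/14 × 9/13 = 270/2730 = 9/91.
There are C(3,2) = 3 such orderings, each equally likely, so P = 3 × 9/91 = 27/91.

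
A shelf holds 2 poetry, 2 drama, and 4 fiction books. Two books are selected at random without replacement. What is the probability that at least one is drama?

13/28

P(no drama) = 6/8 × 5/7 = 30/56 = 15/28.
P(at least one) = 1 − 15/28 = 13/28.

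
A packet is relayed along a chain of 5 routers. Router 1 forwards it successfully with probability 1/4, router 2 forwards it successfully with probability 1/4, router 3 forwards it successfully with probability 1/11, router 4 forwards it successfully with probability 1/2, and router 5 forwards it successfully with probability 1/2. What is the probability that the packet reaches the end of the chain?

Each stage is reached only if all earlier stages succeed, so
P = 1/4 × 1/4 × 1/11 × 1/2 × 1/2 = 1/704.

1/704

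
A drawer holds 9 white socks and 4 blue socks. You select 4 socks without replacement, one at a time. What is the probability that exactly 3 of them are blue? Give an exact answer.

36/715

One ordering (blue drawn first) has probability 4/13 × 3/12 × 2/11 × 9/10 = 216/17160 = 9/715.
There are C(4,3) = 4 such orderings, each equally likely, so P = 4 × 9/715 = 36/715.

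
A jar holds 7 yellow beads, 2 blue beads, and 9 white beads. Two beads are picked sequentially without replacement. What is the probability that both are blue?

1/153

P(all blue) = 2/18 × 1/17 = 2/306 = 1/153.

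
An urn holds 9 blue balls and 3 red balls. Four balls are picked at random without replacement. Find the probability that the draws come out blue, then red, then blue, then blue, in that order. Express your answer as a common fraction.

7/55

Chain rule:
P = 9/12 × 3/11 × 8/10 × 7/9 = 1512/11880 = 7/55.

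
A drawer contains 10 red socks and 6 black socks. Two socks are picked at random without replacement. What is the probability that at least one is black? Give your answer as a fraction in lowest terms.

5/8

P(no black) = 10/16 × 9/15 = 90/240 = 3/8.
P(at least one) = 1 − 3/8 = 5/8.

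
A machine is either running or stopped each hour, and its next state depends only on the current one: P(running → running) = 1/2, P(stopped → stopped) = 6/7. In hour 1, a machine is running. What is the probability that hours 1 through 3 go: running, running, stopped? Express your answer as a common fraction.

Hour 1 is given. For each transition, use the conditional probability from the current state:
P(running | running) = 1/2; P(stopped | running) = 1/2.
P = 1/2 × 1/2 = 1/4.

1/4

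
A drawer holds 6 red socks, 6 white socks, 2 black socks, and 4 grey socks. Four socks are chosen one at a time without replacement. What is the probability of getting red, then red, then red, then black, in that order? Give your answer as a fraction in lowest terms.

1/306

Each draw changes the counts, so multiply the conditional probabilities along the sequence:
P = 6/18 × 5/17 × 4/16 × 2/15 = 240/73440 = 1/306.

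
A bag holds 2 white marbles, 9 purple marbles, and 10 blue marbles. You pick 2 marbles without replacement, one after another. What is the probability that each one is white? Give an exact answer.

1/210

P = 2/21 × 1/20 = 2/420 = 1/210.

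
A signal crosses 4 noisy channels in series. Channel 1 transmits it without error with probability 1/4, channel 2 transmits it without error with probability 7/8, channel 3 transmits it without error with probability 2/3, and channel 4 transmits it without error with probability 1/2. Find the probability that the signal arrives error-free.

7/96

The events are sequential, so multiply the conditional probabilities:
P = 1/4 × 7/8 × 2/3 × 1/2 = 14/192 = 7/96.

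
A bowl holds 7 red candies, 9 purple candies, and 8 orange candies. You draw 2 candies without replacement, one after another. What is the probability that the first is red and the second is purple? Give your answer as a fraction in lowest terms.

Multiply the probability of each draw given the previous ones:
P = 7/24 × 9/23 = 63/552 = 21/184.

21/184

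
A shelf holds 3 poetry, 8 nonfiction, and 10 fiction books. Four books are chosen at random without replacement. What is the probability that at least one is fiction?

377/399

P(no fiction) = 11/21 × 10/20 × 9/19 × 8/18 = 7920/143640 = 22/399.
P(at least one) = 1 − 22/399 = 377/399.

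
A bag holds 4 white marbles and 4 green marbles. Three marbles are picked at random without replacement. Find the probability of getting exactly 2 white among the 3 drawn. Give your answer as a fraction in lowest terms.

3/7

One ordering (white drawn first) has probability 4/8 × 3/7 × 4/6 = 48/336 = 1/7.
There are C(3,2) = 3 such orderings, each equally likely, so P = 3 × 1/7 = 3/7.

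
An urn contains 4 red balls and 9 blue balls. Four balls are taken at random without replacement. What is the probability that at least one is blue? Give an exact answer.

714/715

P(no blue) = 4/13 × 3/12 × 2/11 × 1/10 = 24/17160 = 1/715.
P(at least one) = 1 − 1/715 = 714/715.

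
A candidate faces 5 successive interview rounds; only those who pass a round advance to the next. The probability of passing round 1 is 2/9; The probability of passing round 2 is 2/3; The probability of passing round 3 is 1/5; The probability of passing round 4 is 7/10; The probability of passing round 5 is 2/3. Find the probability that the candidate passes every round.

28/2025

Each stage is reached only if all earlier stages succeed, so
P = 2/9 × 2/3 × 1/5 × 7/10 × 2/3 = 56/4050 = 28/2025.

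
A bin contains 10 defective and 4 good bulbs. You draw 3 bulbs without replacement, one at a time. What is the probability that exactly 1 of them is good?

One ordering (good drawn first) has probability 4/14 × 10/13 × 9/12 = 360/2184 = 15/91.
There are C(3,1) = 3 such orderings, each equally likely, so P = 3 × 15/91 = 45/91.

45/91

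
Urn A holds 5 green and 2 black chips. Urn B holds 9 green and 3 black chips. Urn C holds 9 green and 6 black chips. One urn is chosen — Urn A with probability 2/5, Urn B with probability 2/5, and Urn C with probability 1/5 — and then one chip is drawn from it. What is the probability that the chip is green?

From Urn A: P(green) = 5/7.
From Urn B: P(green) = 9/12.
From Urn C: P(green) = 9/15.
Total probability = (2/5)(5/7) + (2/5)(9/12) + (1/5)(9/15) = 247/350.

247/350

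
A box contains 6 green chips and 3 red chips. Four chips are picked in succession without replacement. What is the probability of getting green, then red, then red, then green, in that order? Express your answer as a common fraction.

Each draw changes the counts, so multiply the conditional probabilities along the sequence:
P = 6/9 × 3/8 × 2/7 × 5/6 = 180/3024 = 5/84.

5/84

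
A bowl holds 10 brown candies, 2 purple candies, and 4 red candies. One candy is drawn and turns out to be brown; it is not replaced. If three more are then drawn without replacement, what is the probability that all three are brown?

With the first candy removed, 9 brown remain out of 15.
P = 9/15 × 8/14 × 7/13 = 504/2730 = 12/65.

12/65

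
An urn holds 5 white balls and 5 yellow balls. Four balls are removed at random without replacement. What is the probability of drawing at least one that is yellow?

41/42

P(no yellow) = 5/10 × 4/9 × 3/8 × 2/7 = 120/5040 = 1/42.
P(at least one) = 1 − 1/42 = 41/42.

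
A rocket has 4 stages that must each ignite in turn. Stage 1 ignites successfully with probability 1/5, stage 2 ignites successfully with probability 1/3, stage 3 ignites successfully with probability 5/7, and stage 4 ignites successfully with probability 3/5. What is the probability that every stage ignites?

1/35

Multiplying along the chain,
P = 1/5 × 1/3 × 5/7 × 3/5 = 15/525 = 1/35.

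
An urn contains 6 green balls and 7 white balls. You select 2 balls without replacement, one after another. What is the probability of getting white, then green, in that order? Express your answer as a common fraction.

7/26

Multiply the probability of each draw given the previous ones:
P = 7/13 × 6/12 = 42/156 = 7/26.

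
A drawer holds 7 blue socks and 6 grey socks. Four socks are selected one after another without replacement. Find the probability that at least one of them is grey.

136/143

P(no grey) = 7/13 × 6/12 × 5/11 × 4/10 = 840/17160 = 7/143.
P(at least one) = 1 − 7/143 = 136/143.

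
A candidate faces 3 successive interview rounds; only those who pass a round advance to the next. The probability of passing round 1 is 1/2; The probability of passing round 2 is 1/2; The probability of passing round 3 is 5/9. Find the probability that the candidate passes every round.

The events are sequential, so multiply the conditional probabilities:
P = 1/2 × 1/2 × 5/9 = 5/36.

5/36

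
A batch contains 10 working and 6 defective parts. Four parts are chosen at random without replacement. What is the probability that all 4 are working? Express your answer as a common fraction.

P(every draw is working) = 10/16 × 9/15 × 8/14 × 7/13 = 5040/43680 = 3/26.

3/26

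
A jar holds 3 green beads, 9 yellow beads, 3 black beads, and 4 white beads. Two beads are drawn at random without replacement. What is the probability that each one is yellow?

4/19

P(all yellow) = 9/19 × 8/18 = 72/342 = 4/19.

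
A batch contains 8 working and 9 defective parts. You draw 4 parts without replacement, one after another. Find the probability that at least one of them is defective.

P(no defective) = 8/17 × 7/16 × 6/15 × 5/14 = 1680/57120 = 1/34.
P(at least one) = 1 − 1/34 = 33/34.

33/34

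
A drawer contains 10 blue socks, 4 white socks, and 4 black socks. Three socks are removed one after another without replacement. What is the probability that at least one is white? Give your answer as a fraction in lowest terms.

113/204

P(no white) = 14/18 × 13/17 × 12/16 = 2184/4896 = 91/204.
P(at least one) = 1 − 91/204 = 113/204.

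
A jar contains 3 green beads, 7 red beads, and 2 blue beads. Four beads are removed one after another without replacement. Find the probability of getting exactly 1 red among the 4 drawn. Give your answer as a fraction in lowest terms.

14/99

One ordering (red drawn first) has probability 7/12 × 5/11 × 4/10 × 3/9 = 420/11880 = 7/198.
There are C(4,1) = 4 such orderings, each equally likely, so P = 4 × 7/198 = 14/99.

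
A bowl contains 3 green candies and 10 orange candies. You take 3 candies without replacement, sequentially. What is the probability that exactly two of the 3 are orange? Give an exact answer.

One ordering (orange drawn first) has probability 10/13 × 9/12 × 3/11 = 270/1716 = 45/286.
There are C(3,2) = 3 such orderings, each equally likely, so P = 3 × 45/286 = 135/286.

135/286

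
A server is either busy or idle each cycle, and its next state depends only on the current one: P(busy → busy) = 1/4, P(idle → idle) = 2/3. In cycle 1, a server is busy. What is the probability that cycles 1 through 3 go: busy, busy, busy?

1/16

Cycle 1 is given. For each transition, use the conditional probability from the current state:
P(busy | busy) = 1/4; P(busy | busy) = 1/4.
P = 1/4 × 1/4 = 1/16.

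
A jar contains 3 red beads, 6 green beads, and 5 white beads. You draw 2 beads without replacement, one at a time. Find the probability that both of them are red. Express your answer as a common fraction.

3/91

P(every draw is red) = 3/14 × 2/13 = 6/182 = 3/91.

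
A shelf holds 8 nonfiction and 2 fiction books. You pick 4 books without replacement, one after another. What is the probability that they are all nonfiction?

1/3

P(all nonfiction) = 8/10 × 7/9 × 6/8 × 5/7 = 1680/5040 = 1/3.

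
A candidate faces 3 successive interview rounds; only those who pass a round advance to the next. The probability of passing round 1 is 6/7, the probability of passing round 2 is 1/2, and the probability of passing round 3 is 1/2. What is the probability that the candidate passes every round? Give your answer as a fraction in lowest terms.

The events are sequential, so multiply the conditional probabilities:
P = 6/7 × 1/2 × 1/2 = 6/28 = 3/14.

3/14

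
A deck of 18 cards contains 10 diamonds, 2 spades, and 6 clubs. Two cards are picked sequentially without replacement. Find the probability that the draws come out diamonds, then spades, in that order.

10/153

Each draw changes the counts, so multiply the conditional probabilities along the sequence:
P = 10/18 × 2/17 = 20/306 = 10/153.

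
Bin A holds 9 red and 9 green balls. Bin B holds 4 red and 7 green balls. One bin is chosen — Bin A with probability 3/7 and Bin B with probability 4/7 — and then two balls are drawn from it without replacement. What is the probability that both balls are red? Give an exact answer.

From Bin A: P(both red) = (9/18)(8/17) = 4/17.
From Bin B: P(both red) = (4/11)(3/10) = 6/55.
Total probability = (3/7)(4/17) + (4/7)(6/55) = 1068/6545.

1068/6545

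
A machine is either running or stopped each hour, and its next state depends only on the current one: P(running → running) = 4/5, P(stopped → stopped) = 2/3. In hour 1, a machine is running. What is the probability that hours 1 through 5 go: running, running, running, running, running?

256/625

Hour 1 is given. For each transition, use the conditional probability from the current state:
P(running | running) = 4/5; P(running | running) = 4/5; P(running | running) = 4/5; P(running | running) = 4/5.
P = 4/5 × 4/5 × 4/5 × 4/5 = 256/625.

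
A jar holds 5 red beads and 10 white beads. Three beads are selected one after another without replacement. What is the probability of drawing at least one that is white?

89/91

P(no white) = 5/15 × 4/14 × 3/13 = 60/2730 = 2/91.
P(at least one) = 1 − 2/91 = 89/91.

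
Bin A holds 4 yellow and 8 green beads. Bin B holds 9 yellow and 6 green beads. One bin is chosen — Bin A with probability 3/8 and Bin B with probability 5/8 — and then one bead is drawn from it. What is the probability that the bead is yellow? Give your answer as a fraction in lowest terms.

1/2

From Bin A: P(yellow) = 4/12.
From Bin B: P(yellow) = 9/15.
Total probability = (3/8)(4/12) + (5/8)(9/15) = 1/2.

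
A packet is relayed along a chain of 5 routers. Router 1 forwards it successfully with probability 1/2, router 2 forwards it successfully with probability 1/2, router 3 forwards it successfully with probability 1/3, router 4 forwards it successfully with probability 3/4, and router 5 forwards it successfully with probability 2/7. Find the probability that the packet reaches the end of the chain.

1/56

Multiplying along the chain,
P = 1/2 × 1/2 × 1/3 × 3/4 × 2/7 = 6/336 = 1/56.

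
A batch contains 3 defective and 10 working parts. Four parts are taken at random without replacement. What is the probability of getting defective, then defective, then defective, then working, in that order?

Chain rule:
P = 3/13 × 2/12 × 1/11 × 10/10 = 60/17160 = 1/286.

1/286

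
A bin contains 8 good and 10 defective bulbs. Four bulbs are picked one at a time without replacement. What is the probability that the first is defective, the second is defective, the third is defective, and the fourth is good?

Multiply the probability of each draw given the previous ones:
P = 10/18 × 9/17 × 8/16 × 8/15 = 5760/73440 = 4/51.

4/51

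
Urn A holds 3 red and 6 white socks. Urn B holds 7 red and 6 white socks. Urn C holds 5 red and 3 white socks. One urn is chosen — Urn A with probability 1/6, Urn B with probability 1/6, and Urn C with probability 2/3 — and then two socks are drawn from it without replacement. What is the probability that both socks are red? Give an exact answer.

1945/6552

From Urn A: P(both red) = (3/9)(2/8) = 1/12.
From Urn B: P(both red) = (7/13)(6/12) = 7/26.
From Urn C: P(both red) = (5/8)(4/7) = 5/14.
Total probability = (1/6)(1/12) + (1/6)(7/26) + (2/3)(5/14) = 1945/6552.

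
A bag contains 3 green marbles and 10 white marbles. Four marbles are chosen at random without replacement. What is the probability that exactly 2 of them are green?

One ordering (green drawn first) has probability 3/13 × 2/12 × 10/11 × 9/10 = 540/17160 = 9/286.
There are C(4,2) = 6 such orderings, each equally likely, so P = 6 × 9/286 = 27/143.

27/143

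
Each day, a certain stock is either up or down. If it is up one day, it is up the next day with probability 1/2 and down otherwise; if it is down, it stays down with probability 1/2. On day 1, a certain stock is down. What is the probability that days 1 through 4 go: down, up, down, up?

Day 1 is given. For each transition, use the conditional probability from the current state:
P(up | down) = 1/2; P(down | up) = 1/2; P(up | down) = 1/2.
P = 1/2 × 1/2 × 1/2 = 1/8.

1/8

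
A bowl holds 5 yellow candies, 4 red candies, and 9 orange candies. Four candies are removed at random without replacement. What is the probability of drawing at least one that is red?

P(no red) = 14/18 × 13/17 × 12/16 × 11/15 = 24024/73440 = 1001/3060.
P(at least one) = 1 − 1001/3060 = 2059/3060.

2059/3060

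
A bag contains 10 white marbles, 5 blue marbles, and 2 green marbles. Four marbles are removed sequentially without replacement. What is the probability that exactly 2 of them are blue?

One ordering (blue drawn first) has probability 5/17 × 4/16 × 12/15 × 11/14 = 2640/57120 = 11/238.
There are C(4,2) = 6 such orderings, each equally likely, so P = 6 × 11/238 = 33/119.

33/119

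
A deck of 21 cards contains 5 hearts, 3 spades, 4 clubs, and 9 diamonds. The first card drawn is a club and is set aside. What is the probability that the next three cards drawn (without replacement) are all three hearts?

After the first draw, 5 of the remaining 20 cards are hearts.
P = 5/20 × 4/19 × 3/18 = 60/6840 = 1/114.

1/114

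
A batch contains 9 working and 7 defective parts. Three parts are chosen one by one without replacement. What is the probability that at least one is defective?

17/20

P(no defective) = 9/16 × 8/15 × 7/14 = 504/3360 = 3/20.
P(at least one) = 1 − 3/20 = 17/20.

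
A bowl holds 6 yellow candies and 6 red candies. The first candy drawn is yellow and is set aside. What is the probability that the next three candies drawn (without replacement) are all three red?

4/33

After the first draw, 6 of the remaining 11 candies are red.
P = 6/11 × 5/10 × 4/9 = 120/990 = 4/33.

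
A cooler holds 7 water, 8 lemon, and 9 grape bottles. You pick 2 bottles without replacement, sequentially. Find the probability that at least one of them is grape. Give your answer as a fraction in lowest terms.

P(no grape) = 15/24 × 14/23 = 210/552 = 35/92.
P(at least one) = 1 − 35/92 = 57/92.

57/92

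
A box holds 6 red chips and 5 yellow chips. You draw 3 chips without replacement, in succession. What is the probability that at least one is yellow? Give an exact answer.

29/33

P(no yellow) = 6/11 × 5/10 × 4/9 = 120/990 = 4/33.
P(at least one) = 1 − 4/33 = 29/33.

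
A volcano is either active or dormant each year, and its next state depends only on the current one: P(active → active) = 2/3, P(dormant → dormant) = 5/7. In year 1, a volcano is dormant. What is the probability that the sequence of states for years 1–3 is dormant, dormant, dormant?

25/49

Year 1 is given. For each transition, use the conditional probability from the current state:
P(dormant | dormant) = 5/7; P(dormant | dormant) = 5/7.
P = 5/7 × 5/7 = 25/49.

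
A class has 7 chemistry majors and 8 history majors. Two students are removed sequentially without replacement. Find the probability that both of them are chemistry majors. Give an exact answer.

1/5

P(every draw is a chemistry major) = 7/15 × 6/14 = 42/210 = 1/5.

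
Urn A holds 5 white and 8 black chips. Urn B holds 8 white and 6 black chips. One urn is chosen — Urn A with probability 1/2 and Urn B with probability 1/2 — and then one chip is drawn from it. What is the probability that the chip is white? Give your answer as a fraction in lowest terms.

87/182

From Urn A: P(white) = 5/13.
From Urn B: P(white) = 8/14.
Total probability = (1/2)(5/13) + (1/2)(8/14) = 87/182.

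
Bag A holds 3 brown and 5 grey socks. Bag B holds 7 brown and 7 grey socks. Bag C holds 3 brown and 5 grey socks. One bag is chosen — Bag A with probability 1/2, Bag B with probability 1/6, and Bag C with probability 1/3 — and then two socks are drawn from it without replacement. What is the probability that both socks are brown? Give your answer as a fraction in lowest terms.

93/728

From Bag A: P(both brown) = (3/8)(2/7) = 3/28.
From Bag B: P(both brown) = (7/14)(6/13) = 3/13.
From Bag C: P(both brown) = (3/8)(2/7) = 3/28.
Total probability = (1/2)(3/28) + (1/6)(3/13) + (1/3)(3/28) = 93/728.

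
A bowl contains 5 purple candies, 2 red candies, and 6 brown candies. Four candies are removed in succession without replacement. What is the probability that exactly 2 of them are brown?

One ordering (brown drawn first) has probability 6/13 × 5/12 × 7/11 × 6/10 = 1260/17160 = 21/286.
There are C(4,2) = 6 such orderings, each equally likely, so P = 6 × 21/286 = 63/143.

63/143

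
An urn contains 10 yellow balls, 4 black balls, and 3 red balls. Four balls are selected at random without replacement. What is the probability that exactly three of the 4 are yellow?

6/17

One ordering (yellow drawn first) has probability 10/17 × 9/16 × 8/15 × 7/14 = 5040/57120 = 3/34.
There are C(4,3) = 4 such orderings, each equally likely, so P = 4 × 3/34 = 6/17.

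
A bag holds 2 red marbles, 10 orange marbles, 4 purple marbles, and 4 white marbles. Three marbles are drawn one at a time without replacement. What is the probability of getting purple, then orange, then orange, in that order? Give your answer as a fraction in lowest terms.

1/19

Multiply the probability of each draw given the previous ones:
P = 4/20 × 10/19 × 9/18 = 360/6840 = 1/19.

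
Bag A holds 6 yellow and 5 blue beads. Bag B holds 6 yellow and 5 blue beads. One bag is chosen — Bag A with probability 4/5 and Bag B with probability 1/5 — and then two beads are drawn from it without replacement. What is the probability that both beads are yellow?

3/11

From Bag A: P(both yellow) = (6/11)(5/10) = 3/11.
From Bag B: P(both yellow) = (6/11)(5/10) = 3/11.
Total probability = (4/5)(3/11) + (1/5)(3/11) = 3/11.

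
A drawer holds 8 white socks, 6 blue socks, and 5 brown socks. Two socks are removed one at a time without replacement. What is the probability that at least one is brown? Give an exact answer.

P(no brown) = 14/19 × 13/18 = 182/342 = 91/171.
P(at least one) = 1 − 91/171 = 80/171.

80/171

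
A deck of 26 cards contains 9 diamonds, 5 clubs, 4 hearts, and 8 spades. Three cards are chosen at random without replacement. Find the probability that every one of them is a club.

1/260

P(every draw is a club) = 5/26 × 4/25 × 3/24 = 60/15600 = 1/260.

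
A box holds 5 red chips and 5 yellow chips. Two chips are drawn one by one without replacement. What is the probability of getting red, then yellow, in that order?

5/18

Each draw changes the counts, so multiply the conditional probabilities along the sequence:
P = 5/10 × 5/9 = 25/90 = 5/18.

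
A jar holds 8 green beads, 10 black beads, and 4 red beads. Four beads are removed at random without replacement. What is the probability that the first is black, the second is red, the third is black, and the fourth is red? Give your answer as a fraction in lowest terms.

9/1463

Multiply the probability of each draw given the previous ones:
P = 10/22 × 4/21 × 9/20 × 3/19 = 1080/175560 = 9/1463.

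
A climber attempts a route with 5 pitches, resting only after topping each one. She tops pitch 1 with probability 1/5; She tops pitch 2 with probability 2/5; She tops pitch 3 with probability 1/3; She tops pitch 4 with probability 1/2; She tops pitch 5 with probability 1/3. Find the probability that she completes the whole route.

Each stage is reached only if all earlier stages succeed, so
P = 1/5 × 2/5 × 1/3 × 1/2 × 1/3 = 2/450 = 1/225.

1/225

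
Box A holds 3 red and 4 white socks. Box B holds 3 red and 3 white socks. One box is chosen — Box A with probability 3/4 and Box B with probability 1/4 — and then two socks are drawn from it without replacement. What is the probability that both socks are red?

11/70

From Box A: P(both red) = (3/7)(2/6) = 1/7.
From Box B: P(both red) = (3/6)(2/5) = 1/5.
Total probability = (3/4)(1/7) + (1/4)(1/5) = 11/70.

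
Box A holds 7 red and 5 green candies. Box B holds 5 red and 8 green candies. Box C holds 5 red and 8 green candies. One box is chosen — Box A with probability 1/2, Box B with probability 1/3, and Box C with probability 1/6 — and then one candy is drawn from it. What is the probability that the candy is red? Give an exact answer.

From Box A: P(red) = 7/12.
From Box B: P(red) = 5/13.
From Box C: P(red) = 5/13.
Total probability = (1/2)(7/12) + (1/3)(5/13) + (1/6)(5/13) = 151/312.

151/312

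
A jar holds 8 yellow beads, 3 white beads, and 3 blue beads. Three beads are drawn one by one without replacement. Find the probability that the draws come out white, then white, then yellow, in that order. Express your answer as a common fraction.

Each draw changes the counts, so multiply the conditional probabilities along the sequence:
P = 3/14 × 2/13 × 8/12 = 48/2184 = 2/91.

2/91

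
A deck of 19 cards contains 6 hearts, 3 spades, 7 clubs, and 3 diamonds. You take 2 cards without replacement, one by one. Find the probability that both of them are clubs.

7/57

P(all clubs) = 7/19 × 6/18 = 42/342 = 7/57.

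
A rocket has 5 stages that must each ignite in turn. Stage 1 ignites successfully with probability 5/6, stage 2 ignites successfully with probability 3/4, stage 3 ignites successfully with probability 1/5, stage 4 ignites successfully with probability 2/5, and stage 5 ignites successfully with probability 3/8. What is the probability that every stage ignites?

The events are sequential, so multiply the conditional probabilities:
P = 5/6 × 3/4 × 1/5 × 2/5 × 3/8 = 90/4800 = 3/160.

3/160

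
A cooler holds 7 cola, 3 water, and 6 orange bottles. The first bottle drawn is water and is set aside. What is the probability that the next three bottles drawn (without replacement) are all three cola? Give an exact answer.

1/13

After the first draw, 7 of the remaining 15 bottles are cola.
P = 7/15 × 6/14 × 5/13 = 210/2730 = 1/13.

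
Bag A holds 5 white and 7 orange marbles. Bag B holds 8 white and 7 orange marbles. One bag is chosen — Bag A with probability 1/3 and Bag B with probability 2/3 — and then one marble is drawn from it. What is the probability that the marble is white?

89/180

From Bag A: P(white) = 5/12.
From Bag B: P(white) = 8/15.
Total probability = (1/3)(5/12) + (2/3)(8/15) = 89/180.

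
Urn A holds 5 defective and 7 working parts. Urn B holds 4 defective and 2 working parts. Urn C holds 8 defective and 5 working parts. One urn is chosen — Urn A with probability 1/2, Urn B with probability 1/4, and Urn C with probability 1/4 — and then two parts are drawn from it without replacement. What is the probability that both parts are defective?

1139/4290

From Urn A: P(both defective) = (5/12)(4/11) = 5/33.
From Urn B: P(both defective) = (4/6)(3/5) = 2/5.
From Urn C: P(both defective) = (8/13)(7/12) = 14/39.
Total probability = (1/2)(5/33) + (1/4)(2/5) + (1/4)(14/39) = 1139/4290.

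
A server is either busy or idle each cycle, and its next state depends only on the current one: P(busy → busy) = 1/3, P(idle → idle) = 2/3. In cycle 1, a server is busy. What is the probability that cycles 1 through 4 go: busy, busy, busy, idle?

2/27

Cycle 1 is given. For each transition, use the conditional probability from the current state:
P(busy | busy) = 1/3; P(busy | busy) = 1/3; P(idle | busy) = 2/3.
P = 1/3 × 1/3 × 2/3 = 2/27.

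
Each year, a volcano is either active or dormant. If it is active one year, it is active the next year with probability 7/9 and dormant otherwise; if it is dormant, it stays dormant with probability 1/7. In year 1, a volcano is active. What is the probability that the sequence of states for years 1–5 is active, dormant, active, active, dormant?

8/243

Year 1 is given. For each transition, use the conditional probability from the current state:
P(dormant | active) = 2/9; P(active | dormant) = 6/7; P(active | active) = 7/9; P(dormant | active) = 2/9.
P = 2/9 × 6/7 × 7/9 × 2/9 = 168/5103 = 8/243.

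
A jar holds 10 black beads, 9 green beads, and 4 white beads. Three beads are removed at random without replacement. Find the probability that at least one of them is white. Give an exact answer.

802/1771

P(no white) = 19/23 × 18/22 × 17/21 = 5814/10626 = 969/1771.
P(at least one) = 1 − 969/1771 = 802/1771.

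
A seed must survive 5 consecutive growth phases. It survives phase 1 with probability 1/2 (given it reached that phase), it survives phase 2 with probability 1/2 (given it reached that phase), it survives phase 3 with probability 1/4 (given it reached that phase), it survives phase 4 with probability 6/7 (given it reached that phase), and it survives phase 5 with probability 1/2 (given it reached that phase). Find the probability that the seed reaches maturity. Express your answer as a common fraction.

3/112

Each stage is reached only if all earlier stages succeed, so
P = 1/2 × 1/2 × 1/4 × 6/7 × 1/2 = 6/224 = 3/112.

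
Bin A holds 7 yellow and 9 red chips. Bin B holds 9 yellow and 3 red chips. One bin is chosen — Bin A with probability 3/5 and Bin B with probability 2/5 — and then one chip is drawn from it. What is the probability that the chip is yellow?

9/16

From Bin A: P(yellow) = 7/16.
From Bin B: P(yellow) = 9/12.
Total probability = (3/5)(7/16) + (2/5)(9/12) = 9/16.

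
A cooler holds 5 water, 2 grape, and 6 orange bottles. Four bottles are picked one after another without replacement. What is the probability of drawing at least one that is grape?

7/13

P(no grape) = 11/13 × 10/12 × 9/11 × 8/10 = 7920/17160 = 6/13.
P(at least one) = 1 − 6/13 = 7/13.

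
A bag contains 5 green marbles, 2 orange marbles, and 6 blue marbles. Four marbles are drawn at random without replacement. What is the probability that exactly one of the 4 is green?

One ordering (green drawn first) has probability 5/13 × 8/12 × 7/11 × 6/10 = 1680/17160 = 14/143.
There are C(4,1) = 4 such orderings, each equally likely, so P = 4 × 14/143 = 56/143.

56/143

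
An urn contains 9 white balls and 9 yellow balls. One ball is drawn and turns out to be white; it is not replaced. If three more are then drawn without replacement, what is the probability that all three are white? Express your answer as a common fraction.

After the first draw, 8 of the remaining 17 balls are white.
P = 8/17 × 7/16 × 6/15 = 336/4080 = 7/85.

7/85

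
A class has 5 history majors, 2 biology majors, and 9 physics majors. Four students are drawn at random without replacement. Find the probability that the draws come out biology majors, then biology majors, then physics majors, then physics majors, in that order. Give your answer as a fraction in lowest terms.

Each draw changes the counts, so multiply the conditional probabilities along the sequence:
P = 2/16 × 1/15 × 9/14 × 8/13 = 144/43680 = 3/910.

3/910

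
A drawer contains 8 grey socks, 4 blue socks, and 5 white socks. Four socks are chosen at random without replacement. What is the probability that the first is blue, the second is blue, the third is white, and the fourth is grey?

Each draw changes the counts, so multiply the conditional probabilities along the sequence:
P = 4/17 × 3/16 × 5/15 × 8/14 = 480/57120 = 1/119.

1/119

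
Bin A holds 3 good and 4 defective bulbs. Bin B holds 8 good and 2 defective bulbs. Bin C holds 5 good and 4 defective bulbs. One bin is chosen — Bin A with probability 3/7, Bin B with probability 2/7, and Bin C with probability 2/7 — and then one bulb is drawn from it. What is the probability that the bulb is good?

1259/2205

From Bin A: P(good) = 3/7.
From Bin B: P(good) = 8/10.
From Bin C: P(good) = 5/9.
Total probability = (3/7)(3/7) + (2/7)(8/10) + (2/7)(5/9) = 1259/2205.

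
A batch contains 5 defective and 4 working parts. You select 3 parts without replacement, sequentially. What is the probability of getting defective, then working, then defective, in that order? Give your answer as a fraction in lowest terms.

Multiply the probability of each draw given the previous ones:
P = 5/9 × 4/8 × 4/7 = 80/504 = 10/63.

10/63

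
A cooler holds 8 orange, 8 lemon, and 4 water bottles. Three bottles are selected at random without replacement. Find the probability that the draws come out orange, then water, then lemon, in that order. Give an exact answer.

32/855

Chain rule:
P = 8/20 × 4/19 × 8/18 = 256/6840 = 32/855.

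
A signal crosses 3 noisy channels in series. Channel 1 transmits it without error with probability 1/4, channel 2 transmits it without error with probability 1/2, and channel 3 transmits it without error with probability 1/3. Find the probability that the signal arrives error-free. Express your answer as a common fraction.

1/24

Each stage is reached only if all earlier stages succeed, so
P = 1/4 × 1/2 × 1/3 = 1/24.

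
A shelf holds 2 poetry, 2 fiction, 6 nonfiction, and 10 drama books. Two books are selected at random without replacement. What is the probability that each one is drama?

9/38

P(every draw is drama) = 10/20 × 9/19 = 90/380 = 9/38.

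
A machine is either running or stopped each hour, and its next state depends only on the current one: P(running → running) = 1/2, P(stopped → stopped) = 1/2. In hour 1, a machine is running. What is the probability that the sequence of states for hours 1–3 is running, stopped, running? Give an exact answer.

1/4

Hour 1 is given. For each transition, use the conditional probability from the current state:
P(stopped | running) = 1/2; P(running | stopped) = 1/2.
P = 1/2 × 1/2 = 1/4.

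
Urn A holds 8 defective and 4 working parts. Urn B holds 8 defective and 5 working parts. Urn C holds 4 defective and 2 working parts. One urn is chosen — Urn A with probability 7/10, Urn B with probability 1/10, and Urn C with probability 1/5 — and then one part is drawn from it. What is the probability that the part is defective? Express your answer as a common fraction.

43/65

From Urn A: P(defective) = 8/12.
From Urn B: P(defective) = 8/13.
From Urn C: P(defective) = 4/6.
Total probability = (7/10)(8/12) + (1/10)(8/13) + (1/5)(4/6) = 43/65.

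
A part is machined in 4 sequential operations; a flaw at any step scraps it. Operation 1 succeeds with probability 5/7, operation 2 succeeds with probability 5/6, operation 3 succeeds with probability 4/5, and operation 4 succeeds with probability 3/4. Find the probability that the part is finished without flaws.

Each stage is reached only if all earlier stages succeed, so
P = 5/7 × 5/6 × 4/5 × 3/4 = 300/840 = 5/14.

5/14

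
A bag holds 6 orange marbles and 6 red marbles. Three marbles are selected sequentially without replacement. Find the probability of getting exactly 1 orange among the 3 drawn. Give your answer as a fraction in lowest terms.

One ordering (orange drawn first) has probability 6/12 × 6/11 × 5/10 = 180/1320 = 3/22.
There are C(3,1) = 3 such orderings, each equally likely, so P = 3 × 3/22 = 9/22.

9/22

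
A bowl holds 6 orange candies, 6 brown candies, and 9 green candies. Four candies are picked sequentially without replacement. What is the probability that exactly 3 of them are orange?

20/399

One ordering (orange drawn first) has probability 6/21 × 5/20 × 4/19 × 15/18 = 1800/143640 = 5/399.
There are C(4,3) = 4 such orderings, each equally likely, so P = 4 × 5/399 = 20/399.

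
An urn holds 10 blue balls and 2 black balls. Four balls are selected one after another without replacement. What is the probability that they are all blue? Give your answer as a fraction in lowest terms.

14/33

P(all blue) = 10/12 × 9/11 × 8/10 × 7/9 = 5040/11880 = 14/33.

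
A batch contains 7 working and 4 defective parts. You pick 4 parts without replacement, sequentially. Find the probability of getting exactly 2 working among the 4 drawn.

One ordering (working drawn first) has probability 7/11 × 6/10 × 4/9 × 3/8 = 504/7920 = 7/110.
There are C(4,2) = 6 such orderings, each equally likely, so P = 6 × 7/110 = 21/55.

21/55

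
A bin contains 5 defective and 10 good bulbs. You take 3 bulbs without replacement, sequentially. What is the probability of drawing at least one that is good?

89/91

P(no good) = 5/15 × 4/14 × 3/13 = 60/2730 = 2/91.
P(at least one) = 1 − 2/91 = 89/91.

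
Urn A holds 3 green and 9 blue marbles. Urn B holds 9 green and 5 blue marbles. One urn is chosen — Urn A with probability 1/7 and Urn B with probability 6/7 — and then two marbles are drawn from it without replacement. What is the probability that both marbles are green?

From Urn A: P(both green) = (3/12)(2/11) = 1/22.
From Urn B: P(both green) = (9/14)(8/13) = 36/91.
Total probability = (1/7)(1/22) + (6/7)(36/91) = 4843/14014.

4843/14014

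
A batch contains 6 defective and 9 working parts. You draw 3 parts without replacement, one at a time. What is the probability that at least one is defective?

53/65

P(no defective) = 9/15 × 8/14 × 7/13 = 504/2730 = 12/65.
P(at least one) = 1 − 12/65 = 53/65.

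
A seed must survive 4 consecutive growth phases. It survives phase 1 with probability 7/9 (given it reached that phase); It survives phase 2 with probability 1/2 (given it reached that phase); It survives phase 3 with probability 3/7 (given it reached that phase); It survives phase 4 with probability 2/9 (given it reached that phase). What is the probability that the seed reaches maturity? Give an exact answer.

The events are sequential, so multiply the conditional probabilities:
P = 7/9 × 1/2 × 3/7 × 2/9 = 42/1134 = 1/27.

1/27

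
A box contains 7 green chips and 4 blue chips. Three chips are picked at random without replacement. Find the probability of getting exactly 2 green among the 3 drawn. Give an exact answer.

One ordering (green drawn first) has probability 7/11 × 6/10 × 4/9 = 168/990 = 28/165.
There are C(3,2) = 3 such orderings, each equally likely, so P = 3 × 28/165 = 28/55.

28/55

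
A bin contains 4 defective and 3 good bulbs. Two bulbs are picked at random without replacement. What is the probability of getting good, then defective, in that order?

2/7

Each draw changes the counts, so multiply the conditional probabilities along the sequence:
P = 3/7 × 4/6 = 12/42 = 2/7.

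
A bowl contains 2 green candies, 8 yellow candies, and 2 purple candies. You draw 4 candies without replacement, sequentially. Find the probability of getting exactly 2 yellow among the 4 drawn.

56/165

One ordering (yellow drawn first) has probability 8/12 × 7/11 × 4/10 × 3/9 = 672/11880 = 28/495.
There are C(4,2) = 6 such orderings, each equally likely, so P = 6 × 28/495 = 56/165.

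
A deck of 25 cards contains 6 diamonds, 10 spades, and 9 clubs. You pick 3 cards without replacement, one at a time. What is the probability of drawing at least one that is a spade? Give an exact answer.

369/460

P(no spades) = 15/25 × 14/24 × 13/23 = 2730/13800 = 91/460.
P(at least one) = 1 − 91/460 = 369/460.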